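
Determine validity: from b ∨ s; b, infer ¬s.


This is affirming a disjunct (fallacy). There exist truth assignments where the premises are all true but the conclusion is false.

Invalid.


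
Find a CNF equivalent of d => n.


Step 1: Rewrite d → n as ¬d ∨ n.

(~d) | n


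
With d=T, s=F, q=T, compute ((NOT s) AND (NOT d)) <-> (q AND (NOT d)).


Substitute d=T, s=F, q=T:
NOT s = T
NOT d = F
(NOT s) AND (NOT d) = T AND F = F
NOT d = F
q AND (NOT d) = T AND F = F
((NOT s) AND (NOT d)) <-> (q AND (NOT d)) = F <-> F = T

T


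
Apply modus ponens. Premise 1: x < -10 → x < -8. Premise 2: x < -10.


Modus ponens: from (P → Q) and P, infer Q.
P = 'x < -10' is asserted, and P → Q holds, so Q follows.

x < -8.


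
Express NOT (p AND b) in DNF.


Step 1: Apply De Morgan: ¬(p ∧ b) = ¬p ∨ ¬b.

(NOT p) OR (NOT b)


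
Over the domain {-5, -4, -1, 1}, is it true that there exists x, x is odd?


Evaluate the predicate on each element: -5:T, -4:F, -1:T, 1:T.
Witness x = -5 satisfies the predicate.

T


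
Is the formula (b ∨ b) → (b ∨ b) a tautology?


Build the truth table over {b}:
b | φ
-----
F | T
T | T
Every row evaluates to true.

Yes, it is a tautology.


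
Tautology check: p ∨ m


Build the truth table over {m, p}:
m | p | φ
---------
F | F | F
T | F | T
F | T | T
T | T | T
Counterexample at row 1: with m=F, p=F, the formula is F.

No, it is not a tautology.


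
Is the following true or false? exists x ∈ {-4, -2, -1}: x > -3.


Evaluate the predicate on each element: -4:False, -2:True, -1:True.
Witness x = -2 satisfies the predicate.

True


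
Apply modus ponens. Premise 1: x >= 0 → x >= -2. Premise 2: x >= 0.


Modus ponens: from (P → Q) and P, infer Q.
P = 'x >= 0' is asserted, and P → Q holds, so Q follows.

x >= -2.


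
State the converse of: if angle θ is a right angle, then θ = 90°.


The converse of (P → Q) is (Q → P). It is not in general equivalent to the original.
Here P = 'angle θ is a right angle' and Q = 'θ = 90°'.

If θ = 90°, then angle θ is a right angle.


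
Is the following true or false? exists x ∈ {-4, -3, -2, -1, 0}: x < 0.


Evaluate the predicate on each element: -4:True, -3:True, -2:True, -1:True, 0:False.
Witness x = -4 satisfies the predicate.

True


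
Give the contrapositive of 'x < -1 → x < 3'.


The contrapositive of (P → Q) is (¬Q → ¬P); it is logically equivalent to the original.
Here P = 'x < -1' and Q = 'x < 3'.

If not (x < 3), then not (x < -1).


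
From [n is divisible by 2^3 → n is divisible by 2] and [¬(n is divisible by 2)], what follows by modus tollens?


Modus tollens: from (P → Q) and ¬Q, infer ¬P.
Q = 'n is divisible by 2' is denied; since P → Q, P must also fail.

Not (n is divisible by 2^3).


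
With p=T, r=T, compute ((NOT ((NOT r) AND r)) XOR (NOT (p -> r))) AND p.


Substitute p=T, r=T:
NOT r = F
(NOT r) AND r = F AND T = F
NOT ((NOT r) AND r) = T
p -> r = T -> T = T
NOT (p -> r) = F
(NOT ((NOT r) AND r)) XOR (NOT (p -> r)) = T XOR F = T
((NOT ((NOT r) AND r)) XOR (NOT (p -> r))) AND p = T AND T = T

T


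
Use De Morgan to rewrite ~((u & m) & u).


De Morgan: the negation of a conjunction is the disjunction of the negations.
Distribute ~ across &, flipping it to |, and negate each literal.

((~u) | (~m)) | (~u)


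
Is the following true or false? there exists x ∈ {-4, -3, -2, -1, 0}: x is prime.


Evaluate the predicate on each element: -4:F, -3:F, -2:F, -1:F, 0:F.
No element satisfies the predicate.

F


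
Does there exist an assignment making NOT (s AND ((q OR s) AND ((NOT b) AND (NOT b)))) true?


Search for a satisfying assignment over {b, q, s}.
Try b=F, q=F, s=F: the formula evaluates to T.
A satisfying assignment exists.

Satisfiable.


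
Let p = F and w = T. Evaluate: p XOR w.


Exclusive or is true when exactly one operand is true.
Substitute: p=F, w=T.
F XOR T evaluates to T.

T


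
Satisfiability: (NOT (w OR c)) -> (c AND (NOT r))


Search for a satisfying assignment over {c, r, w}.
Try c=T, r=F, w=F: the formula evaluates to T.
A satisfying assignment exists.

Satisfiable.


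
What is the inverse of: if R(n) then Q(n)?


The inverse of (P → Q) is (¬P → ¬Q). It is equivalent to the converse, not to the original.
Here P = 'R(n)' and Q = 'Q(n)'.

If not (R(n)), then not (Q(n)).


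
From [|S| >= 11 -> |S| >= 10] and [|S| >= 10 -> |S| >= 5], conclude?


Hypothetical syllogism: from (P → Q) and (Q → R), infer (P → R).
Chain the two implications through the shared middle term '|S| >= 10'.

|S| >= 11 -> |S| >= 5


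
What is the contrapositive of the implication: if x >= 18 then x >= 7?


The contrapositive of (P → Q) is (¬Q → ¬P); it is logically equivalent to the original.
Here P = 'x >= 18' and Q = 'x >= 7'.

If not (x >= 7), then not (x >= 18).


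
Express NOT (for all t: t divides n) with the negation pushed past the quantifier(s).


¬(for all x: φ) = there exists x: ¬φ, and ¬(there exists x: φ) = for all x: ¬φ.
Apply to the universal statement.

there exists t: NOT(t divides n)


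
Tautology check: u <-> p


Build the truth table over {p, u}:
p | u | φ
---------
F | F | T
T | F | F
F | T | F
T | T | T
Counterexample at row 2: with p=T, u=F, the formula is F.

No, it is not a tautology.


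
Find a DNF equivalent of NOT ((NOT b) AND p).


Step 1: Apply De Morgan: ¬((¬b) ∧ p) = ¬(¬b) ∨ ¬p.
Step 2: Eliminate any double negations (¬¬X = X).

b OR (NOT p)


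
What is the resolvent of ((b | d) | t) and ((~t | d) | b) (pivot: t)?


The clauses contain complementary literals t and ~t.
Resolution eliminates this pair and disjoins the remaining literals (merging duplicates).

(d | b)


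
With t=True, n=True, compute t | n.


Substitute t=True, n=True:
t | n = True | True = True

True


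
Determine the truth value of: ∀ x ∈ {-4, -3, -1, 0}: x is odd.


Evaluate the predicate on each element: -4:F, -3:T, -1:T, 0:F.
Counterexample x = -4 fails the predicate.

F


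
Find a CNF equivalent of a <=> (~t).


Step 1: Rewrite a ↔ (¬t) as (a → (¬t)) ∧ ((¬t) → a).
Step 2: Rewrite each implication as a disjunction.
Step 3: Eliminate any double negations (¬¬X = X).

((~a) | (~t)) & (t | a)


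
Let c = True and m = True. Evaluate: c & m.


Conjunction is true only when both operands are true.
Substitute: c=True, m=True.
True & True evaluates to True.

True


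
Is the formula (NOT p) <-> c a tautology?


Build the truth table over {c, p}:
c | p | φ
---------
F | F | F
T | F | T
F | T | T
T | T | F
Counterexample at row 1: with c=F, p=F, the formula is F.

No, it is not a tautology.


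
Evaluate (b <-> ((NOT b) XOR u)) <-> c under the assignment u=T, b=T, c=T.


Substitute u=T, b=T, c=T:
NOT b = F
(NOT b) XOR u = F XOR T = T
b <-> ((NOT b) XOR u) = T <-> T = T
(b <-> ((NOT b) XOR u)) <-> c = T <-> T = T

T


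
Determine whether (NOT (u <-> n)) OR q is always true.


Build the truth table over {n, q, u}:
n | q | u | φ
-------------
F | F | F | F
T | F | F | T
F | T | F | T
T | T | F | T
F | F | T | T
T | F | T | F
F | T | T | T
T | T | T | T
Counterexample at row 1: with n=F, q=F, u=F, the formula is F.

No, it is not a tautology.


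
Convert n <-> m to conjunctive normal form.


Step 1: Rewrite n ↔ m as (n → m) ∧ (m → n).
Step 2: Rewrite each implication as a disjunction.

((NOT n) OR m) AND ((NOT m) OR n)


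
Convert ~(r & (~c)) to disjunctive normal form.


Step 1: Apply De Morgan: ¬(r ∧ (¬c)) = ¬r ∨ ¬(¬c).
Step 2: Eliminate any double negations (¬¬X = X).

(~r) | c


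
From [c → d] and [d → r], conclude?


Hypothetical syllogism: from (P → Q) and (Q → R), infer (P → R).
Chain the two implications through the shared middle term 'd'.

c → r


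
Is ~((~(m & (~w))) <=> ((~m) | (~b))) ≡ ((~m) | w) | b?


Compare truth tables:
b | m | w | φ | ψ
-----------------
False | False | False | False | True
True | False | False | False | True
False | True | False | True | False
True | True | False | False | True
False | False | True | False | True
True | False | True | False | True
False | True | True | False | True
True | True | True | True | True
They differ at row 1 (b=False, m=False, w=False): φ=False but ψ=True.

No, they are not logically equivalent.


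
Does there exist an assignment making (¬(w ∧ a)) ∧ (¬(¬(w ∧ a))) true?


Check all 4 assignments over {a, w}:
a | w | φ
---------
F | F | F
T | F | F
F | T | F
T | T | F
No assignment makes the formula true.

Unsatisfiable.


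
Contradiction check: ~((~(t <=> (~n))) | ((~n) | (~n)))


Truth table over {n, t}:
n | t | φ
---------
False | False | False
True | False | True
False | True | False
True | True | False
Satisfying assignment at row 2: n=True, t=False gives True.

No, it is not a contradiction.


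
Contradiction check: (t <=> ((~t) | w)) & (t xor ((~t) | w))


Truth table over {t, w}:
t | w | φ
---------
False | False | False
True | False | False
False | True | False
True | True | False
Every row is false.

Yes, it is a contradiction.


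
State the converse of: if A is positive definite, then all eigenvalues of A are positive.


The converse of (P → Q) is (Q → P). It is not in general equivalent to the original.
Here P = 'A is positive definite' and Q = 'all eigenvalues of A are positive'.

If all eigenvalues of A are positive, then A is positive definite.


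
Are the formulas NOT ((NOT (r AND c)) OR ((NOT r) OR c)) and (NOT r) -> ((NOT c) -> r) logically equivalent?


Compare truth tables:
c | r | φ | ψ
-------------
F | F | F | F
T | F | F | T
F | T | F | T
T | T | F | T
They differ at row 2 (c=T, r=F): φ=F but ψ=T.

No, they are not logically equivalent.


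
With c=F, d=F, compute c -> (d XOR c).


Substitute c=F, d=F:
d XOR c = F XOR F = F
c -> (d XOR c) = F -> F = T

T


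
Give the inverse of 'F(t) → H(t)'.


The inverse of (P → Q) is (¬P → ¬Q). It is equivalent to the converse, not to the original.
Here P = 'F(t)' and Q = 'H(t)'.

If not (F(t)), then not (H(t)).


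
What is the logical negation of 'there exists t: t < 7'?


¬(for all x: φ) = there exists x: ¬φ, and ¬(there exists x: φ) = for all x: ¬φ.
Apply to the existential statement.

for all t: NOT(t < 7)


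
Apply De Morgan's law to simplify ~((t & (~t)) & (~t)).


De Morgan: the negation of a conjunction is the disjunction of the negations.
Distribute ~ across &, flipping it to |, and negate each literal.

((~t) | t) | t


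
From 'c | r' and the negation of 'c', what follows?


Disjunctive syllogism: from (P ∨ Q) and ¬P, infer Q.
One disjunct, 'c', is ruled out; the other must hold.

r


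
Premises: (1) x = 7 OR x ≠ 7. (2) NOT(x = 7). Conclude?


Disjunctive syllogism: from (P ∨ Q) and ¬P, infer Q.
One disjunct, 'x = 7', is ruled out; the other must hold.

x ≠ 7


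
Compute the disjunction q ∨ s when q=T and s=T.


Disjunction is false only when both operands are false.
Substitute: q=T, s=T.
T ∨ T evaluates to T.

T


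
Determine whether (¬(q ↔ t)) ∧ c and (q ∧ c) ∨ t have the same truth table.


Compare truth tables:
c | q | t | φ | ψ
-----------------
F | F | F | F | F
T | F | F | F | F
F | T | F | F | F
T | T | F | T | T
F | F | T | F | T
T | F | T | T | T
F | T | T | F | T
T | T | T | F | T
They differ at row 5 (c=F, q=F, t=T): φ=F but ψ=T.

No, they are not logically equivalent.


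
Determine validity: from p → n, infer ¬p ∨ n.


This matches the form of material implication: the conclusion follows in every model of the premises.

Valid.


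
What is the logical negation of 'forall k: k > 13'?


¬(forall x: φ) = exists x: ¬φ, and ¬(exists x: φ) = forall x: ¬φ.
Apply to the universal statement.

exists k: ~(k > 13)


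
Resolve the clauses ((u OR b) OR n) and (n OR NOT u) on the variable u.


The clauses contain complementary literals u and NOTu.
Resolution eliminates this pair and disjoins the remaining literals (merging duplicates).

(b OR n)


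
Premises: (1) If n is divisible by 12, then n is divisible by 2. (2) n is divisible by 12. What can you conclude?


Modus ponens: from (P → Q) and P, infer Q.
P = 'n is divisible by 12' is asserted, and P → Q holds, so Q follows.

n is divisible by 2.


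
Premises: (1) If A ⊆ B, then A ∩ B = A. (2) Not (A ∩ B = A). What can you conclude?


Modus tollens: from (P → Q) and ¬Q, infer ¬P.
Q = 'A ∩ B = A' is denied; since P → Q, P must also fail.

Not (A ⊆ B).


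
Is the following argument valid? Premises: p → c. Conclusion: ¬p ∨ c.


This matches the form of material implication: the conclusion follows in every model of the premises.

Valid.


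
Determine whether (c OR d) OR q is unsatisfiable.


Truth table over {c, d, q}:
c | d | q | φ
-------------
F | F | F | F
T | F | F | T
F | T | F | T
T | T | F | T
F | F | T | T
T | F | T | T
F | T | T | T
T | T | T | T
Satisfying assignment at row 2: c=T, d=F, q=F gives T.

No, it is not a contradiction.


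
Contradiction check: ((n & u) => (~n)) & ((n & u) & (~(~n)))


Truth table over {n, u}:
n | u | φ
---------
False | False | False
True | False | False
False | True | False
True | True | False
Every row is false.

Yes, it is a contradiction.


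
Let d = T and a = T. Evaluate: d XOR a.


Exclusive or is true when exactly one operand is true.
Substitute: d=T, a=T.
T XOR T evaluates to F.

F


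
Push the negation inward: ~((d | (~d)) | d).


De Morgan: the negation of a disjunction is the conjunction of the negations.
Distribute ~ across |, flipping it to &, and negate each literal.

((~d) & d) & (~d)


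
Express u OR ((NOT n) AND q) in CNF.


Step 1: Distribute ∨ over ∧: u ∨ ((¬n) ∧ q) = (u ∨ (¬n)) ∧ (u ∨ q).

(u OR (NOT n)) AND (u OR q)


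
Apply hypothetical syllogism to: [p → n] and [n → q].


Hypothetical syllogism: from (P → Q) and (Q → R), infer (P → R).
Chain the two implications through the shared middle term 'n'.

p → q


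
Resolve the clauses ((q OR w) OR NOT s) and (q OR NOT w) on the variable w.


The clauses contain complementary literals w and NOTw.
Resolution eliminates this pair and disjoins the remaining literals (merging duplicates).

(q OR NOT s)


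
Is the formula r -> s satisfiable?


Search for a satisfying assignment over {r, s}.
Try r=F, s=F: the formula evaluates to T.
A satisfying assignment exists.

Satisfiable.


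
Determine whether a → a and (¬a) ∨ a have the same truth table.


Compare truth tables:
a | φ | ψ
---------
F | T | T
T | T | T
The columns φ and ψ agree on every row.

Yes, they are logically equivalent.


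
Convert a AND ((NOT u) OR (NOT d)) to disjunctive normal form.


Step 1: Distribute ∧ over ∨: a ∧ ((¬u) ∨ (¬d)) = (a ∧ (¬u)) ∨ (a ∧ (¬d)).

(a AND (NOT u)) OR (a AND (NOT d))


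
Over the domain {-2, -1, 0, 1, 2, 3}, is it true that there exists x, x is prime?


Evaluate the predicate on each element: -2:F, -1:F, 0:F, 1:F, 2:T, 3:T.
Witness x = 2 satisfies the predicate.

T


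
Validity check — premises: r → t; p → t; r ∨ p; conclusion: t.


This matches the form of proof by cases: the conclusion follows in every model of the premises.

Valid.


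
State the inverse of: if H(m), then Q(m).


The inverse of (P → Q) is (¬P → ¬Q). It is equivalent to the converse, not to the original.
Here P = 'H(m)' and Q = 'Q(m)'.

If not (H(m)), then not (Q(m)).


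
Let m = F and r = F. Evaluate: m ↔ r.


Biconditional is true when both operands have the same truth value.
Substitute: m=F, r=F.
F ↔ F evaluates to T.

T


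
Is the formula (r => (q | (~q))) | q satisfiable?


Search for a satisfying assignment over {q, r}.
Try q=False, r=False: the formula evaluates to True.
A satisfying assignment exists.

Satisfiable.


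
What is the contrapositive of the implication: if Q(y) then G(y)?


The contrapositive of (P → Q) is (¬Q → ¬P); it is logically equivalent to the original.
Here P = 'Q(y)' and Q = 'G(y)'.

If not (G(y)), then not (Q(y)).


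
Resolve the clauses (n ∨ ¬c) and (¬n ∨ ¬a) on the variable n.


The clauses contain complementary literals n and ¬n.
Resolution eliminates this pair and disjoins the remaining literals (merging duplicates).

(¬c ∨ ¬a)


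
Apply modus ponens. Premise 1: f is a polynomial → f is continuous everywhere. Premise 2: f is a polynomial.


Modus ponens: from (P → Q) and P, infer Q.
P = 'f is a polynomial' is asserted, and P → Q holds, so Q follows.

f is continuous everywhere.


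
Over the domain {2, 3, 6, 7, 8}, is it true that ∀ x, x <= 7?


Evaluate the predicate on each element: 2:T, 3:T, 6:T, 7:T, 8:F.
Counterexample x = 8 fails the predicate.

F


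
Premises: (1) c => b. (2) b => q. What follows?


Hypothetical syllogism: from (P → Q) and (Q → R), infer (P → R).
Chain the two implications through the shared middle term 'b'.

c => q


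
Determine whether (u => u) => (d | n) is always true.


Build the truth table over {d, n, u}:
d | n | u | φ
-------------
False | False | False | False
True | False | False | True
False | True | False | True
True | True | False | True
False | False | True | False
True | False | True | True
False | True | True | True
True | True | True | True
Counterexample at row 1: with d=False, n=False, u=False, the formula is False.

No, it is not a tautology.


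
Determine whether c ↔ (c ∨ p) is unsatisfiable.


Truth table over {c, p}:
c | p | φ
---------
F | F | T
T | F | T
F | T | F
T | T | T
Satisfying assignment at row 1: c=F, p=F gives T.

No, it is not a contradiction.


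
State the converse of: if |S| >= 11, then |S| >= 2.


The converse of (P → Q) is (Q → P). It is not in general equivalent to the original.
Here P = '|S| >= 11' and Q = '|S| >= 2'.

If |S| >= 2, then |S| >= 11.


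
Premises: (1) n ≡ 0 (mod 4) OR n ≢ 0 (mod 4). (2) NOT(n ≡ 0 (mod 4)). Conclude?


Disjunctive syllogism: from (P ∨ Q) and ¬P, infer Q.
One disjunct, 'n ≡ 0 (mod 4)', is ruled out; the other must hold.

n ≢ 0 (mod 4)


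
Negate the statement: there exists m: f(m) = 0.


¬(for all x: φ) = there exists x: ¬φ, and ¬(there exists x: φ) = for all x: ¬φ.
Apply to the existential statement.

for all m: NOT(f(m) = 0)


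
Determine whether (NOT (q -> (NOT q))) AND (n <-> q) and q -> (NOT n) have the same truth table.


Compare truth tables:
n | q | φ | ψ
-------------
F | F | F | T
T | F | F | T
F | T | F | T
T | T | T | F
They differ at row 1 (n=F, q=F): φ=F but ψ=T.

No, they are not logically equivalent.


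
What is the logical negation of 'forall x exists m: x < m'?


Negation flips each quantifier (∀↔∃) and negates the inner predicate.
¬(forall x exists m: φ) = exists x forall m: ¬φ.

exists x forall m: ~(x < m)


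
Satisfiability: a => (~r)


Search for a satisfying assignment over {a, r}.
Try a=False, r=False: the formula evaluates to True.
A satisfying assignment exists.

Satisfiable.


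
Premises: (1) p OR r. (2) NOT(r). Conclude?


Disjunctive syllogism: from (P ∨ Q) and ¬P, infer Q.
One disjunct, 'r', is ruled out; the other must hold.

p


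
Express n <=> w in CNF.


Step 1: Rewrite n ↔ w as (n → w) ∧ (w → n).
Step 2: Rewrite each implication as a disjunction.

((~n) | w) & ((~w) | n)


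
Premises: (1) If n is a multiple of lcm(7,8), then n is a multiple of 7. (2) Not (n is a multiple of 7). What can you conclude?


Modus tollens: from (P → Q) and ¬Q, infer ¬P.
Q = 'n is a multiple of 7' is denied; since P → Q, P must also fail.

Not (n is a multiple of lcm(7,8)).


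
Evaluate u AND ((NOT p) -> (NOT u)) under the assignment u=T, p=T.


Substitute u=T, p=T:
NOT p = F
NOT u = F
(NOT p) -> (NOT u) = F -> F = T
u AND ((NOT p) -> (NOT u)) = T AND T = T

T


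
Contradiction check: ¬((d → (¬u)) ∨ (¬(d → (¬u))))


Truth table over {d, u}:
d | u | φ
---------
F | F | F
T | F | F
F | T | F
T | T | F
Every row is false.

Yes, it is a contradiction.


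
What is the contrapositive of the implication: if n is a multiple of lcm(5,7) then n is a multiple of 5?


The contrapositive of (P → Q) is (¬Q → ¬P); it is logically equivalent to the original.
Here P = 'n is a multiple of lcm(5,7)' and Q = 'n is a multiple of 5'.

If not (n is a multiple of 5), then not (n is a multiple of lcm(5,7)).


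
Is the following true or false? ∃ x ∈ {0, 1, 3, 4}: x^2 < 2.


Evaluate the predicate on each element: 0:T, 1:T, 3:F, 4:F.
Witness x = 0 satisfies the predicate.

T


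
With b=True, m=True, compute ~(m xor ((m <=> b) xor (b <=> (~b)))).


Substitute b=True, m=True:
m <=> b = True <=> True = True
~b = False
b <=> (~b) = True <=> False = False
(m <=> b) xor (b <=> (~b)) = True xor False = True
m xor ((m <=> b) xor (b <=> (~b))) = True xor True = False
~(m xor ((m <=> b) xor (b <=> (~b)))) = True

True


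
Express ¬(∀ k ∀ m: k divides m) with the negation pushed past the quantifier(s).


Negation flips each quantifier (∀↔∃) and negates the inner predicate.
¬(∀ k ∀ m: φ) = ∃ k ∃ m: ¬φ.

∃ k ∃ m: ¬(k divides m)


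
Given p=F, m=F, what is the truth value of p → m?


Implication is false only when antecedent is true and consequent is false.
Substitute: p=F, m=F.
F → F evaluates to T.

T


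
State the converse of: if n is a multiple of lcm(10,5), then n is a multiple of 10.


The converse of (P → Q) is (Q → P). It is not in general equivalent to the original.
Here P = 'n is a multiple of lcm(10,5)' and Q = 'n is a multiple of 10'.

If n is a multiple of 10, then n is a multiple of lcm(10,5).


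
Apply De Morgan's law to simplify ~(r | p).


De Morgan: the negation of a disjunction is the conjunction of the negations.
Distribute ~ across |, flipping it to &, and negate each literal.

(~r) & (~p)


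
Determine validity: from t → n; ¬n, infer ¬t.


This matches the form of modus tollens: the conclusion follows in every model of the premises.

Valid.


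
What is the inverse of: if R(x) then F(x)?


The inverse of (P → Q) is (¬P → ¬Q). It is equivalent to the converse, not to the original.
Here P = 'R(x)' and Q = 'F(x)'.

If not (R(x)), then not (F(x)).


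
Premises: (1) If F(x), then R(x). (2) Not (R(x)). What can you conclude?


Modus tollens: from (P → Q) and ¬Q, infer ¬P.
Q = 'R(x)' is denied; since P → Q, P must also fail.

Not (F(x)).


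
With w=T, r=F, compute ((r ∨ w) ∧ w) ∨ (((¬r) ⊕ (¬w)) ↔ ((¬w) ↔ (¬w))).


Substitute w=T, r=F:
r ∨ w = F ∨ T = T
(r ∨ w) ∧ w = T ∧ T = T
¬r = T
¬w = F
(¬r) ⊕ (¬w) = T ⊕ F = T
¬w = F
¬w = F
(¬w) ↔ (¬w) = F ↔ F = T
((¬r) ⊕ (¬w)) ↔ ((¬w) ↔ (¬w)) = T ↔ T = T
((r ∨ w) ∧ w) ∨ (((¬r) ⊕ (¬w)) ↔ ((¬w) ↔ (¬w))) = T ∨ T = T

T


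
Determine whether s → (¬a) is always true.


Build the truth table over {a, s}:
a | s | φ
---------
F | F | T
T | F | T
F | T | T
T | T | F
Counterexample at row 4: with a=T, s=T, the formula is F.

No, it is not a tautology.


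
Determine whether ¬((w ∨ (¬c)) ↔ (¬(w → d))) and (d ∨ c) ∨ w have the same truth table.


Compare truth tables:
c | d | w | φ | ψ
-----------------
F | F | F | T | F
T | F | F | F | T
F | T | F | T | T
T | T | F | F | T
F | F | T | F | T
T | F | T | F | T
F | T | T | T | T
T | T | T | T | T
They differ at row 1 (c=F, d=F, w=F): φ=T but ψ=F.

No, they are not logically equivalent.


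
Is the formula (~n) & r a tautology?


Build the truth table over {n, r}:
n | r | φ
---------
False | False | False
True | False | False
False | True | True
True | True | False
Counterexample at row 1: with n=False, r=False, the formula is False.

No, it is not a tautology.


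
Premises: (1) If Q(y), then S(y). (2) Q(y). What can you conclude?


Modus ponens: from (P → Q) and P, infer Q.
P = 'Q(y)' is asserted, and P → Q holds, so Q follows.

S(y).


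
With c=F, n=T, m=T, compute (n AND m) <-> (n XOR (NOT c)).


Substitute c=F, n=T, m=T:
n AND m = T AND T = T
NOT c = T
n XOR (NOT c) = T XOR T = F
(n AND m) <-> (n XOR (NOT c)) = T <-> F = F

F


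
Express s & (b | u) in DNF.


Step 1: Distribute ∧ over ∨: s ∧ (b ∨ u) = (s ∧ b) ∨ (s ∧ u).

(s & b) | (s & u)


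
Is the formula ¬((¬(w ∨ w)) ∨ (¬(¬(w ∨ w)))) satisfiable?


Check all 2 assignments over {w}:
w | φ
-----
F | F
T | F
No assignment makes the formula true.

Unsatisfiable.


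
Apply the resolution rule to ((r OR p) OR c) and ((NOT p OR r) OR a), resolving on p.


The clauses contain complementary literals p and NOTp.
Resolution eliminates this pair and disjoins the remaining literals (merging duplicates).

((c OR r) OR a)


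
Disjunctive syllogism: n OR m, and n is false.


Disjunctive syllogism: from (P ∨ Q) and ¬P, infer Q.
One disjunct, 'n', is ruled out; the other must hold.

m


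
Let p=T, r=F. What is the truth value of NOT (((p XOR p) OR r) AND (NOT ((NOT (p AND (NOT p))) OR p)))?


Substitute p=T, r=F:
p XOR p = T XOR T = F
(p XOR p) OR r = F OR F = F
NOT p = F
p AND (NOT p) = T AND F = F
NOT (p AND (NOT p)) = T
(NOT (p AND (NOT p))) OR p = T OR T = T
NOT ((NOT (p AND (NOT p))) OR p) = F
((p XOR p) OR r) AND (NOT ((NOT (p AND (NOT p))) OR p)) = F AND F = F
NOT (((p XOR p) OR r) AND (NOT ((NOT (p AND (NOT p))) OR p))) = T

T


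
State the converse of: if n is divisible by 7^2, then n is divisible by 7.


The converse of (P → Q) is (Q → P). It is not in general equivalent to the original.
Here P = 'n is divisible by 7^2' and Q = 'n is divisible by 7'.

If n is divisible by 7, then n is divisible by 7^2.


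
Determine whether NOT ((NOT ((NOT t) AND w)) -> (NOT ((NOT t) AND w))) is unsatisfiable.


Truth table over {t, w}:
t | w | φ
---------
F | F | F
T | F | F
F | T | F
T | T | F
Every row is false.

Yes, it is a contradiction.


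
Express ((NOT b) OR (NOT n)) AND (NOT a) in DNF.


Step 1: Distribute ∧ over ∨: ((¬b) ∨ (¬n)) ∧ (¬a) = ((¬b) ∧ (¬a)) ∨ ((¬n) ∧ (¬a)).

((NOT b) AND (NOT a)) OR ((NOT n) AND (NOT a))


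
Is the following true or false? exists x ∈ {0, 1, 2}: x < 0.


Evaluate the predicate on each element: 0:False, 1:False, 2:False.
No element satisfies the predicate.

False


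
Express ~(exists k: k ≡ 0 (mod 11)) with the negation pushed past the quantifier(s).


¬(forall x: φ) = exists x: ¬φ, and ¬(exists x: φ) = forall x: ¬φ.
Apply to the existential statement.

forall k: ~(k ≡ 0 (mod 11))


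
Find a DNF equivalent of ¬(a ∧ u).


Step 1: Apply De Morgan: ¬(a ∧ u) = ¬a ∨ ¬u.

(¬a) ∨ (¬u)


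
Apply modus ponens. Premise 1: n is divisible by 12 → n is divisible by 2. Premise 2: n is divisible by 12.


Modus ponens: from (P → Q) and P, infer Q.
P = 'n is divisible by 12' is asserted, and P → Q holds, so Q follows.

n is divisible by 2.


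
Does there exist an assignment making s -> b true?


Search for a satisfying assignment over {b, s}.
Try b=F, s=F: the formula evaluates to T.
A satisfying assignment exists.

Satisfiable.


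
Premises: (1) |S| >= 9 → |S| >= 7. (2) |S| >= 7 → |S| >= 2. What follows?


Hypothetical syllogism: from (P → Q) and (Q → R), infer (P → R).
Chain the two implications through the shared middle term '|S| >= 7'.

|S| >= 9 → |S| >= 2


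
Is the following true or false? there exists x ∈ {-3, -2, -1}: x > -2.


Evaluate the predicate on each element: -3:F, -2:F, -1:T.
Witness x = -1 satisfies the predicate.

T


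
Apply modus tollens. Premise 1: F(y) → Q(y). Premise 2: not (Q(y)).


Modus tollens: from (P → Q) and ¬Q, infer ¬P.
Q = 'Q(y)' is denied; since P → Q, P must also fail.

Not (F(y)).


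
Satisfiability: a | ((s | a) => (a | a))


Search for a satisfying assignment over {a, s}.
Try a=False, s=False: the formula evaluates to True.
A satisfying assignment exists.

Satisfiable.


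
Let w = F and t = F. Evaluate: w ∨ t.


Disjunction is false only when both operands are false.
Substitute: w=F, t=F.
F ∨ F evaluates to F.

F


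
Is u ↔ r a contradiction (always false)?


Truth table over {r, u}:
r | u | φ
---------
F | F | T
T | F | F
F | T | F
T | T | T
Satisfying assignment at row 1: r=F, u=F gives T.

No, it is not a contradiction.


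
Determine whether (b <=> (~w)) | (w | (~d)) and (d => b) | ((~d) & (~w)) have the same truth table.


Compare truth tables:
b | d | w | φ | ψ
-----------------
False | False | False | True | True
True | False | False | True | True
False | True | False | False | False
True | True | False | True | True
False | False | True | True | True
True | False | True | True | True
False | True | True | True | False
True | True | True | True | True
They differ at row 7 (b=False, d=True, w=True): φ=True but ψ=False.

No, they are not logically equivalent.


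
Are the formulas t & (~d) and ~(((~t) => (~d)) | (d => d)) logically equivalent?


Compare truth tables:
d | t | φ | ψ
-------------
False | False | False | False
True | False | False | False
False | True | True | False
True | True | False | False
They differ at row 3 (d=False, t=True): φ=True but ψ=False.

No, they are not logically equivalent.


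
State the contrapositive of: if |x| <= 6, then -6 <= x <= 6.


The contrapositive of (P → Q) is (¬Q → ¬P); it is logically equivalent to the original.
Here P = '|x| <= 6' and Q = '-6 <= x <= 6'.

If not (-6 <= x <= 6), then not (|x| <= 6).


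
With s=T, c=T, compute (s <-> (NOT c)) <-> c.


Substitute s=T, c=T:
NOT c = F
s <-> (NOT c) = T <-> F = F
(s <-> (NOT c)) <-> c = F <-> T = F

F


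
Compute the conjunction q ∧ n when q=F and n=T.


Conjunction is true only when both operands are true.
Substitute: q=F, n=T.
F ∧ T evaluates to F.

F


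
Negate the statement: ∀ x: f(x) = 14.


¬(∀ x: φ) = ∃ x: ¬φ, and ¬(∃ x: φ) = ∀ x: ¬φ.
Apply to the universal statement.

∃ x: ¬(f(x) = 14)


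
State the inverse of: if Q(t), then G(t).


The inverse of (P → Q) is (¬P → ¬Q). It is equivalent to the converse, not to the original.
Here P = 'Q(t)' and Q = 'G(t)'.

If not (Q(t)), then not (G(t)).


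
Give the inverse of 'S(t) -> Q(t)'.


The inverse of (P → Q) is (¬P → ¬Q). It is equivalent to the converse, not to the original.
Here P = 'S(t)' and Q = 'Q(t)'.

If not (S(t)), then not (Q(t)).


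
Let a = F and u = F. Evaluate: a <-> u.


Biconditional is true when both operands have the same truth value.
Substitute: a=F, u=F.
F <-> F evaluates to T.

T


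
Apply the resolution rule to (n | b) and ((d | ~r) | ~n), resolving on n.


The clauses contain complementary literals n and ~n.
Resolution eliminates this pair and disjoins the remaining literals (merging duplicates).

((b | d) | ~r)


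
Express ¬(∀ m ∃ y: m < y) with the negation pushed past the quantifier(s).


Negation flips each quantifier (∀↔∃) and negates the inner predicate.
¬(∀ m ∃ y: φ) = ∃ m ∀ y: ¬φ.

∃ m ∀ y: ¬(m < y)


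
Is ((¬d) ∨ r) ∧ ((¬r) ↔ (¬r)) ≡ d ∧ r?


Compare truth tables:
d | r | φ | ψ
-------------
F | F | T | F
T | F | F | F
F | T | T | F
T | T | T | T
They differ at row 1 (d=F, r=F): φ=T but ψ=F.

No, they are not logically equivalent.


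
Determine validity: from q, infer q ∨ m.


This matches the form of disjunction introduction: the conclusion follows in every model of the premises.

Valid.


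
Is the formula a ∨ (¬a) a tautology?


Build the truth table over {a}:
a | φ
-----
F | T
T | T
Every row evaluates to true.

Yes, it is a tautology.


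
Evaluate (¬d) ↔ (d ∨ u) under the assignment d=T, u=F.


Substitute d=T, u=F:
¬d = F
d ∨ u = T ∨ F = T
(¬d) ↔ (d ∨ u) = F ↔ T = F

F


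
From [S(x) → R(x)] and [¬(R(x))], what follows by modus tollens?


Modus tollens: from (P → Q) and ¬Q, infer ¬P.
Q = 'R(x)' is denied; since P → Q, P must also fail.

Not (S(x)).


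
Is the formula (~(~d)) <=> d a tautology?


Build the truth table over {d}:
d | φ
-----
False | True
True | True
Every row evaluates to true.

Yes, it is a tautology.


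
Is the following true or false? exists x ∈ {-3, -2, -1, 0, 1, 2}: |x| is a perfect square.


Evaluate the predicate on each element: -3:False, -2:False, -1:True, 0:True, 1:True, 2:False.
Witness x = -1 satisfies the predicate.

True


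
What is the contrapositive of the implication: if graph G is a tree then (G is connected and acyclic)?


The contrapositive of (P → Q) is (¬Q → ¬P); it is logically equivalent to the original.
Here P = 'graph G is a tree' and Q = '(G is connected and acyclic)'.

If not ((G is connected and acyclic)), then not (graph G is a tree).


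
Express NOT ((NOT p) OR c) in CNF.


Step 1: Apply De Morgan: ¬((¬p) ∨ c) = ¬(¬p) ∧ ¬c.
Step 2: Eliminate any double negations (¬¬X = X).

p AND (NOT c)


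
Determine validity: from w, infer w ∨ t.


This matches the form of disjunction introduction: the conclusion follows in every model of the premises.

Valid.


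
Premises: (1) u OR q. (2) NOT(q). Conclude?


Disjunctive syllogism: from (P ∨ Q) and ¬P, infer Q.
One disjunct, 'q', is ruled out; the other must hold.

u


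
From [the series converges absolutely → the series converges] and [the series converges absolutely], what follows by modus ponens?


Modus ponens: from (P → Q) and P, infer Q.
P = 'the series converges absolutely' is asserted, and P → Q holds, so Q follows.

the series converges.


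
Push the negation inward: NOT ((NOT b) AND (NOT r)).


De Morgan: the negation of a conjunction is the disjunction of the negations.
Distribute NOT across AND, flipping it to OR, and negate each literal.

b OR r


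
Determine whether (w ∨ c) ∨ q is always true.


Build the truth table over {c, q, w}:
c | q | w | φ
-------------
F | F | F | F
T | F | F | T
F | T | F | T
T | T | F | T
F | F | T | T
T | F | T | T
F | T | T | T
T | T | T | T
Counterexample at row 1: with c=F, q=F, w=F, the formula is F.

No, it is not a tautology.


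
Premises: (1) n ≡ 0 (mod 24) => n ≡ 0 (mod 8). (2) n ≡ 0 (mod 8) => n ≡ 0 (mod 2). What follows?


Hypothetical syllogism: from (P → Q) and (Q → R), infer (P → R).
Chain the two implications through the shared middle term 'n ≡ 0 (mod 8)'.

n ≡ 0 (mod 24) => n ≡ 0 (mod 2)


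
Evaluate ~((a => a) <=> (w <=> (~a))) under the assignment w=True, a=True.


Substitute w=True, a=True:
a => a = True => True = True
~a = False
w <=> (~a) = True <=> False = False
(a => a) <=> (w <=> (~a)) = True <=> False = False
~((a => a) <=> (w <=> (~a))) = True

True


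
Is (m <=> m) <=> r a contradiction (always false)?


Truth table over {m, r}:
m | r | φ
---------
False | False | False
True | False | False
False | True | True
True | True | True
Satisfying assignment at row 3: m=False, r=True gives True.

No, it is not a contradiction.


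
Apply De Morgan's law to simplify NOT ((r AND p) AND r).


De Morgan: the negation of a conjunction is the disjunction of the negations.
Distribute NOT across AND, flipping it to OR, and negate each literal.

((NOT r) OR (NOT p)) OR (NOT r)


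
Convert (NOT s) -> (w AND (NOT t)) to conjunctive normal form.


Step 1: Rewrite (¬s) → (w ∧ (¬t)) as ¬(¬s) ∨ (w ∧ (¬t)).
Step 2: Distribute ∨ over ∧.
Step 3: Eliminate any double negations (¬¬X = X).

(s OR w) AND (s OR (NOT t))


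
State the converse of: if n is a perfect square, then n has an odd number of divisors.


The converse of (P → Q) is (Q → P). It is not in general equivalent to the original.
Here P = 'n is a perfect square' and Q = 'n has an odd number of divisors'.

If n has an odd number of divisors, then n is a perfect square.


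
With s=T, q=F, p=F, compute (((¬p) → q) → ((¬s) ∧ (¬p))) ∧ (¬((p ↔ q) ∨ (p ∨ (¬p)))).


Substitute s=T, q=F, p=F:
… (earlier sub-steps elided)
¬s = F
¬p = T
(¬s) ∧ (¬p) = F ∧ T = F
((¬p) → q) → ((¬s) ∧ (¬p)) = F → F = T
p ↔ q = F ↔ F = T
¬p = T
p ∨ (¬p) = F ∨ T = T
(p ↔ q) ∨ (p ∨ (¬p)) = T ∨ T = T
¬((p ↔ q) ∨ (p ∨ (¬p))) = F
(((¬p) → q) → ((¬s) ∧ (¬p))) ∧ (¬((p ↔ q) ∨ (p ∨ (¬p)))) = T ∧ F = F

F


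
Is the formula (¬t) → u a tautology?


Build the truth table over {t, u}:
t | u | φ
---------
F | F | F
T | F | T
F | T | T
T | T | T
Counterexample at row 1: with t=F, u=F, the formula is F.

No, it is not a tautology.


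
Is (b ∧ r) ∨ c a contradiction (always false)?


Truth table over {b, c, r}:
b | c | r | φ
-------------
F | F | F | F
T | F | F | F
F | T | F | T
T | T | F | T
F | F | T | F
T | F | T | T
F | T | T | T
T | T | T | T
Satisfying assignment at row 3: b=F, c=T, r=F gives T.

No, it is not a contradiction.


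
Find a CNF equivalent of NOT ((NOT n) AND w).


Step 1: Apply De Morgan: ¬((¬n) ∧ w) = ¬(¬n) ∨ ¬w.
Step 2: Eliminate any double negations (¬¬X = X).

n OR (NOT w)


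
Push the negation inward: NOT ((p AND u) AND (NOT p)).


De Morgan: the negation of a conjunction is the disjunction of the negations.
Distribute NOT across AND, flipping it to OR, and negate each literal.

((NOT p) OR (NOT u)) OR p


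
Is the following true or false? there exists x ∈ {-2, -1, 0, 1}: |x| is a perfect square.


Evaluate the predicate on each element: -2:F, -1:T, 0:T, 1:T.
Witness x = -1 satisfies the predicate.

T


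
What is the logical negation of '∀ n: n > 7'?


¬(∀ x: φ) = ∃ x: ¬φ, and ¬(∃ x: φ) = ∀ x: ¬φ.
Apply to the universal statement.

∃ n: ¬(n > 7)


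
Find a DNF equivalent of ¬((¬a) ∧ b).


Step 1: Apply De Morgan: ¬((¬a) ∧ b) = ¬(¬a) ∨ ¬b.
Step 2: Eliminate any double negations (¬¬X = X).

a ∨ (¬b)


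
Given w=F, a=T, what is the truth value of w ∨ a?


Disjunction is false only when both operands are false.
Substitute: w=F, a=T.
F ∨ T evaluates to T.

T


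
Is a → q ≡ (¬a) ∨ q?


Compare truth tables:
a | q | φ | ψ
-------------
F | F | T | T
T | F | F | F
F | T | T | T
T | T | T | T
The columns φ and ψ agree on every row.

Yes, they are logically equivalent.


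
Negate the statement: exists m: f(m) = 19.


¬(forall x: φ) = exists x: ¬φ, and ¬(exists x: φ) = forall x: ¬φ.
Apply to the existential statement.

forall m: ~(f(m) = 19)


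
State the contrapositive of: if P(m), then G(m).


The contrapositive of (P → Q) is (¬Q → ¬P); it is logically equivalent to the original.
Here P = 'P(m)' and Q = 'G(m)'.

If not (G(m)), then not (P(m)).


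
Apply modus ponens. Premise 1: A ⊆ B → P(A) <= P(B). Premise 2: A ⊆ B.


Modus ponens: from (P → Q) and P, infer Q.
P = 'A ⊆ B' is asserted, and P → Q holds, so Q follows.

P(A) <= P(B).


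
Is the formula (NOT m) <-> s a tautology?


Build the truth table over {m, s}:
m | s | φ
---------
F | F | F
T | F | T
F | T | T
T | T | F
Counterexample at row 1: with m=F, s=F, the formula is F.

No, it is not a tautology.


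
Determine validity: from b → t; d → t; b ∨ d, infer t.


This matches the form of proof by cases: the conclusion follows in every model of the premises.

Valid.
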